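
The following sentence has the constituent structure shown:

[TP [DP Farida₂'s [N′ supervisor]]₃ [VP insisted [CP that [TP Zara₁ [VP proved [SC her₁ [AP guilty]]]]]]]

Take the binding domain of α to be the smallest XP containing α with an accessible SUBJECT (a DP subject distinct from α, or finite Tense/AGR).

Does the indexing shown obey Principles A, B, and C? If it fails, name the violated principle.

The two coindexed NPs are *Zara₁* and *her₁*.
*her₁* is a pronoun. Its binding domain is the embedded TP, whose subject is Zara₁.
*Zara₁* c-commands it within that domain and carries the same index.
The pronoun is locally bound → Principle B violation.

Principle B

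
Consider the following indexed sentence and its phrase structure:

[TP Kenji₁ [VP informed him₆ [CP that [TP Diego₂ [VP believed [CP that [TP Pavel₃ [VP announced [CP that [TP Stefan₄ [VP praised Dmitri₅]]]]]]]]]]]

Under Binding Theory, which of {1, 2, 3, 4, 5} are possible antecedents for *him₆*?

none

*him* is a pronoun, so Principle B applies: it must be free in its binding domain.
Binding domain of *him₆*: the matrix TP, whose subject is Kenji₁.
*Kenji₁* c-commands the pronoun within its binding domain → coindexation would violate Principle B.
*Diego₂*: the pronoun c-commands this R-expression → coindexation would violate Principle C on *Diego₂*.
*Pavel₃*: the pronoun c-commands this R-expression → coindexation would violate Principle C on *Pavel₃*.
*Stefan₄*: the pronoun c-commands this R-expression → coindexation would violate Principle C on *Stefan₄*.
*Dmitri₅*: the pronoun c-commands this R-expression → coindexation would violate Principle C on *Dmitri₅*.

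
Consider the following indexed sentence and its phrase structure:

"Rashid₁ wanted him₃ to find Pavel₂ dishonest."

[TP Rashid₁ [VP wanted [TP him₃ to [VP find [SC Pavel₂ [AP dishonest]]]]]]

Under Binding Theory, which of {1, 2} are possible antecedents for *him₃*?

none

*him* is a pronoun, so Principle B applies: it must be free in its binding domain.
Binding domain of *him₃*: the matrix TP, whose subject is Rashid₁.
*Rashid₁* c-commands the pronoun within its binding domain → coindexation would violate Principle B.
*Pavel₂*: the pronoun c-commands this R-expression → coindexation would violate Principle C on *Pavel₂*.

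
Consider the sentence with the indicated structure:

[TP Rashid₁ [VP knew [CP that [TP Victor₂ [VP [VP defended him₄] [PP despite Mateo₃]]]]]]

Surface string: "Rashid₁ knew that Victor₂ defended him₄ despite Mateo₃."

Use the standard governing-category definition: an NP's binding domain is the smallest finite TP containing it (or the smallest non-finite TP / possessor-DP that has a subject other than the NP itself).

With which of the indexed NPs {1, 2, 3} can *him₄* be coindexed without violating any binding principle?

*him* is a pronoun, so Principle B applies: it must be free in its binding domain.
Binding domain of *him₄*: the embedded TP, whose subject is Victor₂.
*Rashid₁* c-commands the pronoun but from outside its binding domain, and is not c-commanded by it → coindexation permitted.
*Victor₂* c-commands the pronoun within its binding domain → coindexation would violate Principle B.
*Mateo₃* and the pronoun do not c-command one another → neither Principle B nor Principle C is at stake; coindexation permitted.

{1, 3}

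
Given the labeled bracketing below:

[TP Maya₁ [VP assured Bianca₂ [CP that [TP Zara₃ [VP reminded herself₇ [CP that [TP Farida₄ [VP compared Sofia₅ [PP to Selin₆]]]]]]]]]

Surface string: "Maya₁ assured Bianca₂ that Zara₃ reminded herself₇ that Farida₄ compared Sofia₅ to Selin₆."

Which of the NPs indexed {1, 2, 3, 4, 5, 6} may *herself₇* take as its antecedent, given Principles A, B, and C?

*herself* is an anaphor, so Principle A applies: it must be bound in its binding domain.
Binding domain of *herself₇*: the embedded TP, whose subject is Zara₃.
*Maya₁* c-commands the anaphor but is outside its binding domain → cannot satisfy Principle A.
*Bianca₂* c-commands the anaphor but is outside its binding domain → cannot satisfy Principle A.
*Zara₃* c-commands the anaphor within its binding domain → licit binder.
*Farida₄* does not c-command the anaphor → cannot bind it.
*Sofia₅* does not c-command the anaphor → cannot bind it.
*Selin₆* does not c-command the anaphor → cannot bind it.

{3}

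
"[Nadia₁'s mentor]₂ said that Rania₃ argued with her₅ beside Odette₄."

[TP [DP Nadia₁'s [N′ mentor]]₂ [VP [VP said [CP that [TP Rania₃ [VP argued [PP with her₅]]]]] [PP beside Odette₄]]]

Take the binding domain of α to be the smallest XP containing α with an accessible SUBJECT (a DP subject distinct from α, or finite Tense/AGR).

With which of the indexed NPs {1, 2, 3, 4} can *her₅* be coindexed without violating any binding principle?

{1, 2, 4}

*her* is a pronoun, so Principle B applies: it must be free in its binding domain.
Binding domain of *her₅*: the embedded TP, whose subject is Rania₃.
*Nadia₁* and the pronoun do not c-command one another → neither Principle B nor Principle C is at stake; coindexation permitted.
*[Nadia₁'s mentor]₂* c-commands the pronoun but from outside its binding domain, and is not c-commanded by it → coindexation permitted.
*Rania₃* c-commands the pronoun within its binding domain → coindexation would violate Principle B.
*Odette₄* and the pronoun do not c-command one another → neither Principle B nor Principle C is at stake; coindexation permitted.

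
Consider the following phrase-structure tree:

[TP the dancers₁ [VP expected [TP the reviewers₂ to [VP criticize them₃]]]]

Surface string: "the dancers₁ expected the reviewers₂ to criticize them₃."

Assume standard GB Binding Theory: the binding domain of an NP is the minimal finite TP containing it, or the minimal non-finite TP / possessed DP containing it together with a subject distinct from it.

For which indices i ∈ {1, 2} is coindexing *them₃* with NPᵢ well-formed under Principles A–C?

{1}

*them* is a pronoun, so Principle B applies: it must be free in its binding domain.
Binding domain of *them₃*: the embedded TP, whose subject is the reviewers₂.
*the dancers₁* c-commands the pronoun but from outside its binding domain, and is not c-commanded by it → coindexation permitted.
*the reviewers₂* c-commands the pronoun within its binding domain → coindexation would violate Principle B.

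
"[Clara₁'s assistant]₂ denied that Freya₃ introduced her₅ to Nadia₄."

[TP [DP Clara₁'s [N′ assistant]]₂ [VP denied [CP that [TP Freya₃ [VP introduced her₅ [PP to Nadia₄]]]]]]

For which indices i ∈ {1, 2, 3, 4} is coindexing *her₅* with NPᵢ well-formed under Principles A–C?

*her* is a pronoun, so Principle B applies: it must be free in its binding domain.
Binding domain of *her₅*: the embedded TP, whose subject is Freya₃.
*Clara₁* and the pronoun do not c-command one another → neither Principle B nor Principle C is at stake; coindexation permitted.
*[Clara₁'s assistant]₂* c-commands the pronoun but from outside its binding domain, and is not c-commanded by it → coindexation permitted.
*Freya₃* c-commands the pronoun within its binding domain → coindexation would violate Principle B.
*Nadia₄*: the pronoun c-commands this R-expression → coindexation would violate Principle C on *Nadia₄*.

{1, 2}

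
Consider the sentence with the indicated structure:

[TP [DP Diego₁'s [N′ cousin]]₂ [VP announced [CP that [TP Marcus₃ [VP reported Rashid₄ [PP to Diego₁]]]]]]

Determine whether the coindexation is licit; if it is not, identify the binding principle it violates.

grammatical

The two coindexed NPs are *Diego₁* and *Diego₁*.
*Diego₁* is an R-expression; no coindexed NP c-commands it, so Principle C holds.
*Diego₁* is an R-expression; *Diego₁* does not c-command it, and no other NP shares its index, so Principle C is satisfied.
All principles are respected.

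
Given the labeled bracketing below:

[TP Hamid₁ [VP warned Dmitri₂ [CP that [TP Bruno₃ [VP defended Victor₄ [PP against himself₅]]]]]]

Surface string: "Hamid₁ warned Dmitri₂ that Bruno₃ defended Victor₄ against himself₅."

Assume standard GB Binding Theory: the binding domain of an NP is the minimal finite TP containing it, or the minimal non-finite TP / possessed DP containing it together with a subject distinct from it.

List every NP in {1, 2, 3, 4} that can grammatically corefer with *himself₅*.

*himself* is an anaphor, so Principle A applies: it must be bound in its binding domain.
Binding domain of *himself₅*: the embedded TP, whose subject is Bruno₃.
*Hamid₁* c-commands the anaphor but is outside its binding domain → cannot satisfy Principle A.
*Dmitri₂* c-commands the anaphor but is outside its binding domain → cannot satisfy Principle A.
*Bruno₃* c-commands the anaphor within its binding domain → licit binder.
*Victor₄* c-commands the anaphor within its binding domain → licit binder.

{3, 4}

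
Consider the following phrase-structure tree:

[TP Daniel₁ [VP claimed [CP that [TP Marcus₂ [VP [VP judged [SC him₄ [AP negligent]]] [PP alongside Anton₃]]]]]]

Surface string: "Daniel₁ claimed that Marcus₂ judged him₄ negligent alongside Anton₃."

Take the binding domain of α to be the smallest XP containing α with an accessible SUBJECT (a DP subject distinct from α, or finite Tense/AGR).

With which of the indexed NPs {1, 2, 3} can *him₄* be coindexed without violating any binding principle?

{1, 3}

*him* is a pronoun, so Principle B applies: it must be free in its binding domain.
Binding domain of *him₄*: the embedded TP, whose subject is Marcus₂.
*Daniel₁* c-commands the pronoun but from outside its binding domain, and is not c-commanded by it → coindexation permitted.
*Marcus₂* c-commands the pronoun within its binding domain → coindexation would violate Principle B.
*Anton₃* and the pronoun do not c-command one another → neither Principle B nor Principle C is at stake; coindexation permitted.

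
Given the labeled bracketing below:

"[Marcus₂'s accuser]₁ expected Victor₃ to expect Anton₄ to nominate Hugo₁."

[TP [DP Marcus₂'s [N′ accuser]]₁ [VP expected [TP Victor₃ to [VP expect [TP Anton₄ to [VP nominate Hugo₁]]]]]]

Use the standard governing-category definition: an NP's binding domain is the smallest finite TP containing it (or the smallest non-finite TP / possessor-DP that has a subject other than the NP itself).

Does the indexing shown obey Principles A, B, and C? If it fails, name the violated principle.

The two coindexed NPs are *[Marcus₂'s accuser]₁* and *Hugo₁*.
*Hugo₁* is an R-expression. Principle C requires it to be free everywhere.
*[Marcus₂'s accuser]₁* c-commands it and carries the same index.
The R-expression is bound → Principle C violation.

Principle C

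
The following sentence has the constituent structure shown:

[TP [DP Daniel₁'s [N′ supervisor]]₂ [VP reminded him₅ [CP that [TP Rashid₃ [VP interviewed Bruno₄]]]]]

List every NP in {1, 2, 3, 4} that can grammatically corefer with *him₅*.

{1}

*him* is a pronoun, so Principle B applies: it must be free in its binding domain.
Binding domain of *him₅*: the matrix TP, whose subject is [Daniel₁'s supervisor]₂.
*Daniel₁* and the pronoun do not c-command one another → neither Principle B nor Principle C is at stake; coindexation permitted.
*[Daniel₁'s supervisor]₂* c-commands the pronoun within its binding domain → coindexation would violate Principle B.
*Rashid₃*: the pronoun c-commands this R-expression → coindexation would violate Principle C on *Rashid₃*.
*Bruno₄*: the pronoun c-commands this R-expression → coindexation would violate Principle C on *Bruno₄*.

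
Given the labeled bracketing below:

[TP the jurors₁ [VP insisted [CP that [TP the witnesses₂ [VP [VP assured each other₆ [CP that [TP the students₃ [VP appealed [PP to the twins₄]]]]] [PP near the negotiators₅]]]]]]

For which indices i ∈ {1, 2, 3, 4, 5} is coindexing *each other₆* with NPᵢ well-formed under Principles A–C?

*each other* is an anaphor, so Principle A applies: it must be bound in its binding domain.
Binding domain of *each other₆*: the embedded TP, whose subject is the witnesses₂.
*the jurors₁* c-commands the anaphor but is outside its binding domain → cannot satisfy Principle A.
*the witnesses₂* c-commands the anaphor within its binding domain → licit binder.
*the students₃* does not c-command the anaphor → cannot bind it.
*the twins₄* does not c-command the anaphor → cannot bind it.
*the negotiators₅* does not c-command the anaphor → cannot bind it.

{2}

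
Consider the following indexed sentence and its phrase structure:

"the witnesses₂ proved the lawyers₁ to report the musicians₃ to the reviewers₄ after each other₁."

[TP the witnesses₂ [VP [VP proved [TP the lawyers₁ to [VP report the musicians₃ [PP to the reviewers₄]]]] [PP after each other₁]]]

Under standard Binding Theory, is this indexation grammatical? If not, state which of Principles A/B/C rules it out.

Principle A

The two coindexed NPs are *the lawyers₁* and *each other₁*.
*each other₁* is an anaphor. Principle A requires it to be bound within its binding domain — the matrix TP, whose subject is the witnesses₂.
Within that domain it is c-commanded by *the witnesses₂*, which does not share its index.
*the lawyers₁* does not c-command the anaphor at all.
The anaphor is unbound in its domain → Principle A violation.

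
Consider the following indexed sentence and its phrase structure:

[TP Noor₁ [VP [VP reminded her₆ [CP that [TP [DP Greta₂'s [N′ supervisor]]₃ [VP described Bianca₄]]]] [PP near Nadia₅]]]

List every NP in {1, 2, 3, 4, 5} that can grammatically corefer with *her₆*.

*her* is a pronoun, so Principle B applies: it must be free in its binding domain.
Binding domain of *her₆*: the matrix TP, whose subject is Noor₁.
*Noor₁* c-commands the pronoun within its binding domain → coindexation would violate Principle B.
*Greta₂*: the pronoun c-commands this R-expression → coindexation would violate Principle C on *Greta₂*.
*[Greta₂'s supervisor]₃*: the pronoun c-commands this R-expression → coindexation would violate Principle C on *[Greta₂'s supervisor]₃*.
*Bianca₄*: the pronoun c-commands this R-expression → coindexation would violate Principle C on *Bianca₄*.
*Nadia₅* and the pronoun do not c-command one another → neither Principle B nor Principle C is at stake; coindexation permitted.

{5}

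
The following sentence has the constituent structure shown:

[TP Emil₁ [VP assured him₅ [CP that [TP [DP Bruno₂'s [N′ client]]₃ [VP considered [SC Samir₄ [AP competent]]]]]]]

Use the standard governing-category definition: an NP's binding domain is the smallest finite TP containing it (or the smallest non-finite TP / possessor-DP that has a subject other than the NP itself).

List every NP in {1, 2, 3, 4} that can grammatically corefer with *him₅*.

*him* is a pronoun, so Principle B applies: it must be free in its binding domain.
Binding domain of *him₅*: the matrix TP, whose subject is Emil₁.
*Emil₁* c-commands the pronoun within its binding domain → coindexation would violate Principle B.
*Bruno₂*: the pronoun c-commands this R-expression → coindexation would violate Principle C on *Bruno₂*.
*[Bruno₂'s client]₃*: the pronoun c-commands this R-expression → coindexation would violate Principle C on *[Bruno₂'s client]₃*.
*Samir₄*: the pronoun c-commands this R-expression → coindexation would violate Principle C on *Samir₄*.

none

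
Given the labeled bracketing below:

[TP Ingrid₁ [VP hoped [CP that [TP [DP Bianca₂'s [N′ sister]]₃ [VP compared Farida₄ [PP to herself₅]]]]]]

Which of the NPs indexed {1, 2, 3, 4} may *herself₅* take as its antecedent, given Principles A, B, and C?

*herself* is an anaphor, so Principle A applies: it must be bound in its binding domain.
Binding domain of *herself₅*: the embedded TP, whose subject is [Bianca₂'s sister]₃.
*Ingrid₁* c-commands the anaphor but is outside its binding domain → cannot satisfy Principle A.
*Bianca₂* does not c-command the anaphor → cannot bind it.
*[Bianca₂'s sister]₃* c-commands the anaphor within its binding domain → licit binder.
*Farida₄* c-commands the anaphor within its binding domain → licit binder.

{3, 4}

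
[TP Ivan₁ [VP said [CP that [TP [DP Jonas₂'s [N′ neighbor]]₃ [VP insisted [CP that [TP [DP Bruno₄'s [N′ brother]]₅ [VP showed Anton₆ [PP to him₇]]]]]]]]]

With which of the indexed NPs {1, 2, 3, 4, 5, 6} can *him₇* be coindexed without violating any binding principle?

{1, 2, 3, 4}

*him* is a pronoun, so Principle B applies: it must be free in its binding domain.
Binding domain of *him₇*: the embedded TP, whose subject is [Bruno₄'s brother]₅.
*Ivan₁* c-commands the pronoun but from outside its binding domain, and is not c-commanded by it → coindexation permitted.
*Jonas₂* and the pronoun do not c-command one another → neither Principle B nor Principle C is at stake; coindexation permitted.
*[Jonas₂'s neighbor]₃* c-commands the pronoun but from outside its binding domain, and is not c-commanded by it → coindexation permitted.
*Bruno₄* and the pronoun do not c-command one another → neither Principle B nor Principle C is at stake; coindexation permitted.
*[Bruno₄'s brother]₅* c-commands the pronoun within its binding domain → coindexation would violate Principle B.
*Anton₆* c-commands the pronoun within its binding domain → coindexation would violate Principle B.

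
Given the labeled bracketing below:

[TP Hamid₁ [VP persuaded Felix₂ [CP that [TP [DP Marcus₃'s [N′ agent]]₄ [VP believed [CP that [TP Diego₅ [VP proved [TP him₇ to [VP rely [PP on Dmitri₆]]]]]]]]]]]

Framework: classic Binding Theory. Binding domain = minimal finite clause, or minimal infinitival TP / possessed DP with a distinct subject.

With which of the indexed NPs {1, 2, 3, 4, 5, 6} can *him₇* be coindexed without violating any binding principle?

{1, 2, 3, 4}

*him* is a pronoun, so Principle B applies: it must be free in its binding domain.
Binding domain of *him₇*: the embedded TP, whose subject is Diego₅.
*Hamid₁* c-commands the pronoun but from outside its binding domain, and is not c-commanded by it → coindexation permitted.
*Felix₂* c-commands the pronoun but from outside its binding domain, and is not c-commanded by it → coindexation permitted.
*Marcus₃* and the pronoun do not c-command one another → neither Principle B nor Principle C is at stake; coindexation permitted.
*[Marcus₃'s agent]₄* c-commands the pronoun but from outside its binding domain, and is not c-commanded by it → coindexation permitted.
*Diego₅* c-commands the pronoun within its binding domain → coindexation would violate Principle B.
*Dmitri₆*: the pronoun c-commands this R-expression → coindexation would violate Principle C on *Dmitri₆*.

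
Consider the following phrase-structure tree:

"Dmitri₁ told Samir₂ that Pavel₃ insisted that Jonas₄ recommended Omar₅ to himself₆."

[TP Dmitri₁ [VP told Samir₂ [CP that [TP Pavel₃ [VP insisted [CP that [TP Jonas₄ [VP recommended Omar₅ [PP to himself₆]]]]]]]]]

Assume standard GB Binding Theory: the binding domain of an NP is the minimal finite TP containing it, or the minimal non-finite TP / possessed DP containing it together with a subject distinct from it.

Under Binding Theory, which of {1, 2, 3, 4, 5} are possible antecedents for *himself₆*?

{4, 5}

*himself* is an anaphor, so Principle A applies: it must be bound in its binding domain.
Binding domain of *himself₆*: the embedded TP, whose subject is Jonas₄.
*Dmitri₁* c-commands the anaphor but is outside its binding domain → cannot satisfy Principle A.
*Samir₂* c-commands the anaphor but is outside its binding domain → cannot satisfy Principle A.
*Pavel₃* c-commands the anaphor but is outside its binding domain → cannot satisfy Principle A.
*Jonas₄* c-commands the anaphor within its binding domain → licit binder.
*Omar₅* c-commands the anaphor within its binding domain → licit binder.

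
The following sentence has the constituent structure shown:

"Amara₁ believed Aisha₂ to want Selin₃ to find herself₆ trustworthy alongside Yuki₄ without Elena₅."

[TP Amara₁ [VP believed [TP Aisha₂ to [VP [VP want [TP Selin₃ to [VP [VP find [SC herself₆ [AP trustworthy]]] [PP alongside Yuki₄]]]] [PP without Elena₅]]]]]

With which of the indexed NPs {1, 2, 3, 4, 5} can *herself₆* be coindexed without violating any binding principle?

{3}

*herself* is an anaphor, so Principle A applies: it must be bound in its binding domain.
Binding domain of *herself₆*: the embedded TP, whose subject is Selin₃.
*Amara₁* c-commands the anaphor but is outside its binding domain → cannot satisfy Principle A.
*Aisha₂* c-commands the anaphor but is outside its binding domain → cannot satisfy Principle A.
*Selin₃* c-commands the anaphor within its binding domain → licit binder.
*Yuki₄* does not c-command the anaphor → cannot bind it.
*Elena₅* does not c-command the anaphor → cannot bind it.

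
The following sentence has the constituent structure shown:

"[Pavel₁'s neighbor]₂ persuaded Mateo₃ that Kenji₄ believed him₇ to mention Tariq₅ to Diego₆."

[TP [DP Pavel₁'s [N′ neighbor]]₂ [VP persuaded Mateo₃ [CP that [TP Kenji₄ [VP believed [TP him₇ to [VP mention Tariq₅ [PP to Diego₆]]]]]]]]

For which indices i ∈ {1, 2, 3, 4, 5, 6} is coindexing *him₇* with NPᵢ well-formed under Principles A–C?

{1, 2, 3}

*him* is a pronoun, so Principle B applies: it must be free in its binding domain.
Binding domain of *him₇*: the embedded TP, whose subject is Kenji₄.
*Pavel₁* and the pronoun do not c-command one another → neither Principle B nor Principle C is at stake; coindexation permitted.
*[Pavel₁'s neighbor]₂* c-commands the pronoun but from outside its binding domain, and is not c-commanded by it → coindexation permitted.
*Mateo₃* c-commands the pronoun but from outside its binding domain, and is not c-commanded by it → coindexation permitted.
*Kenji₄* c-commands the pronoun within its binding domain → coindexation would violate Principle B.
*Tariq₅*: the pronoun c-commands this R-expression → coindexation would violate Principle C on *Tariq₅*.
*Diego₆*: the pronoun c-commands this R-expression → coindexation would violate Principle C on *Diego₆*.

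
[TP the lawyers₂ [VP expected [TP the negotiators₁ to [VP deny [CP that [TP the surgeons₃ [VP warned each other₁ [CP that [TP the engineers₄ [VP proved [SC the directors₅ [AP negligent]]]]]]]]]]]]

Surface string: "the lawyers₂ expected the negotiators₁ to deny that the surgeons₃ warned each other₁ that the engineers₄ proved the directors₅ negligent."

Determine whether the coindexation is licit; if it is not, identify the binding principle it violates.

Principle A

The two coindexed NPs are *the negotiators₁* and *each other₁*.
*each other₁* is an anaphor. Principle A requires it to be bound within its binding domain — the embedded TP, whose subject is the surgeons₃.
Within that domain it is c-commanded by *the surgeons₃*, which does not share its index.
*the negotiators₁* does c-command the anaphor, but from outside its binding domain.
The anaphor is unbound in its domain → Principle A violation.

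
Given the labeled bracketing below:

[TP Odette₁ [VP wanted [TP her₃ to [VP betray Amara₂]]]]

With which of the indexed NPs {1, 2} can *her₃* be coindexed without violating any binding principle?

none

*her* is a pronoun, so Principle B applies: it must be free in its binding domain.
Binding domain of *her₃*: the matrix TP, whose subject is Odette₁.
*Odette₁* c-commands the pronoun within its binding domain → coindexation would violate Principle B.
*Amara₂*: the pronoun c-commands this R-expression → coindexation would violate Principle C on *Amara₂*.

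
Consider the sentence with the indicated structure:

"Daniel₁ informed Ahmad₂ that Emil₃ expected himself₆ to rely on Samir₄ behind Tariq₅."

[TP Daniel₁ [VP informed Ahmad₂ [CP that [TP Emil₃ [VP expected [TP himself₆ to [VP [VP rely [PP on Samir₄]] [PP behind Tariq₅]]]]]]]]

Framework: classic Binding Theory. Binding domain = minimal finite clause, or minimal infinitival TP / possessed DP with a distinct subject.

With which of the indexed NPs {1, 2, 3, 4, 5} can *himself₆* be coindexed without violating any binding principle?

{3}

*himself* is an anaphor, so Principle A applies: it must be bound in its binding domain.
Binding domain of *himself₆*: the embedded TP, whose subject is Emil₃.
*Daniel₁* c-commands the anaphor but is outside its binding domain → cannot satisfy Principle A.
*Ahmad₂* c-commands the anaphor but is outside its binding domain → cannot satisfy Principle A.
*Emil₃* c-commands the anaphor within its binding domain → licit binder.
*Samir₄* does not c-command the anaphor → cannot bind it.
*Tariq₅* does not c-command the anaphor → cannot bind it.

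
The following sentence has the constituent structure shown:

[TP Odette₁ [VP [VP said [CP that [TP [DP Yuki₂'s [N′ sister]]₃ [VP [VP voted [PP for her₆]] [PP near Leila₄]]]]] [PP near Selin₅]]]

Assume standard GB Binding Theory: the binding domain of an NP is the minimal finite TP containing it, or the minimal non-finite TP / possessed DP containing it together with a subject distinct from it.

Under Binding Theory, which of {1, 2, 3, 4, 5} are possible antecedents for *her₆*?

*her* is a pronoun, so Principle B applies: it must be free in its binding domain.
Binding domain of *her₆*: the embedded TP, whose subject is [Yuki₂'s sister]₃.
*Odette₁* c-commands the pronoun but from outside its binding domain, and is not c-commanded by it → coindexation permitted.
*Yuki₂* and the pronoun do not c-command one another → neither Principle B nor Principle C is at stake; coindexation permitted.
*[Yuki₂'s sister]₃* c-commands the pronoun within its binding domain → coindexation would violate Principle B.
*Leila₄* and the pronoun do not c-command one another → neither Principle B nor Principle C is at stake; coindexation permitted.
*Selin₅* and the pronoun do not c-command one another → neither Principle B nor Principle C is at stake; coindexation permitted.

{1, 2, 4, 5}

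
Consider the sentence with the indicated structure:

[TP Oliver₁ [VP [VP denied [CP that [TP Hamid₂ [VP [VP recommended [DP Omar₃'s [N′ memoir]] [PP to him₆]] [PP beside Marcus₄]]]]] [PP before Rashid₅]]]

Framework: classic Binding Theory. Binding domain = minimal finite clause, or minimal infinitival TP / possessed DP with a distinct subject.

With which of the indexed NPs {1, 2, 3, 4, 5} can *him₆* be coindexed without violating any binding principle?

*him* is a pronoun, so Principle B applies: it must be free in its binding domain.
Binding domain of *him₆*: the embedded TP, whose subject is Hamid₂.
*Oliver₁* c-commands the pronoun but from outside its binding domain, and is not c-commanded by it → coindexation permitted.
*Hamid₂* c-commands the pronoun within its binding domain → coindexation would violate Principle B.
*Omar₃* and the pronoun do not c-command one another → neither Principle B nor Principle C is at stake; coindexation permitted.
*Marcus₄* and the pronoun do not c-command one another → neither Principle B nor Principle C is at stake; coindexation permitted.
*Rashid₅* and the pronoun do not c-command one another → neither Principle B nor Principle C is at stake; coindexation permitted.

{1, 3, 4, 5}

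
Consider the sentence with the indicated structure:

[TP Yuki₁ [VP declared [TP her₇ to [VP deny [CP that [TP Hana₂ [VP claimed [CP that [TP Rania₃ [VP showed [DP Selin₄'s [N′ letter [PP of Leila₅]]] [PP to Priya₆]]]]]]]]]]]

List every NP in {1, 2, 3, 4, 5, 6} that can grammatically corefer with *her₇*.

none

*her* is a pronoun, so Principle B applies: it must be free in its binding domain.
Binding domain of *her₇*: the matrix TP, whose subject is Yuki₁.
*Yuki₁* c-commands the pronoun within its binding domain → coindexation would violate Principle B.
*Hana₂*: the pronoun c-commands this R-expression → coindexation would violate Principle C on *Hana₂*.
*Rania₃*: the pronoun c-commands this R-expression → coindexation would violate Principle C on *Rania₃*.
*Selin₄*: the pronoun c-commands this R-expression → coindexation would violate Principle C on *Selin₄*.
*Leila₅*: the pronoun c-commands this R-expression → coindexation would violate Principle C on *Leila₅*.
*Priya₆*: the pronoun c-commands this R-expression → coindexation would violate Principle C on *Priya₆*.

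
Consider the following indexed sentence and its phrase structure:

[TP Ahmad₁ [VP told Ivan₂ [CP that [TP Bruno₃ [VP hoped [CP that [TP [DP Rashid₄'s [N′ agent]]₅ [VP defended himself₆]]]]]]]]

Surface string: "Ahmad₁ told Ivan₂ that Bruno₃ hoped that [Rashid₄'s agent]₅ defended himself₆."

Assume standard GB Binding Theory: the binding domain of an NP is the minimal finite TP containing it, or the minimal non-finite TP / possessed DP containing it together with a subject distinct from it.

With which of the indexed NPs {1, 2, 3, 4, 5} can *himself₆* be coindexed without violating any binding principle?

{5}

*himself* is an anaphor, so Principle A applies: it must be bound in its binding domain.
Binding domain of *himself₆*: the embedded TP, whose subject is [Rashid₄'s agent]₅.
*Ahmad₁* c-commands the anaphor but is outside its binding domain → cannot satisfy Principle A.
*Ivan₂* c-commands the anaphor but is outside its binding domain → cannot satisfy Principle A.
*Bruno₃* c-commands the anaphor but is outside its binding domain → cannot satisfy Principle A.
*Rashid₄* does not c-command the anaphor → cannot bind it.
*[Rashid₄'s agent]₅* c-commands the anaphor within its binding domain → licit binder.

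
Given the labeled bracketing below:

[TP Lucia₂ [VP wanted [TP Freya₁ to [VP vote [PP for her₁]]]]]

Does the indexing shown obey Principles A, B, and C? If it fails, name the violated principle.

Principle B

The two coindexed NPs are *Freya₁* and *her₁*.
*her₁* is a pronoun. Its binding domain is the embedded TP, whose subject is Freya₁.
*Freya₁* c-commands it within that domain and carries the same index.
The pronoun is locally bound → Principle B violation.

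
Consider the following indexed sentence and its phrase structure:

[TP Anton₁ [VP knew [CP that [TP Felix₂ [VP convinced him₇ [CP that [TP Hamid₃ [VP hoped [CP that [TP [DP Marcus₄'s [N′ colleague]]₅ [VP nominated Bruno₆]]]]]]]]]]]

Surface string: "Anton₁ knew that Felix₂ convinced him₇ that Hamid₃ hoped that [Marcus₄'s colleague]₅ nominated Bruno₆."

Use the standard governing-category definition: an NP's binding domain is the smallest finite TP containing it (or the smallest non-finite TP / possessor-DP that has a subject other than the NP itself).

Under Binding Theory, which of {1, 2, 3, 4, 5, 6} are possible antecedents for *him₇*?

{1}

*him* is a pronoun, so Principle B applies: it must be free in its binding domain.
Binding domain of *him₇*: the embedded TP, whose subject is Felix₂.
*Anton₁* c-commands the pronoun but from outside its binding domain, and is not c-commanded by it → coindexation permitted.
*Felix₂* c-commands the pronoun within its binding domain → coindexation would violate Principle B.
*Hamid₃*: the pronoun c-commands this R-expression → coindexation would violate Principle C on *Hamid₃*.
*Marcus₄*: the pronoun c-commands this R-expression → coindexation would violate Principle C on *Marcus₄*.
*[Marcus₄'s colleague]₅*: the pronoun c-commands this R-expression → coindexation would violate Principle C on *[Marcus₄'s colleague]₅*.
*Bruno₆*: the pronoun c-commands this R-expression → coindexation would violate Principle C on *Bruno₆*.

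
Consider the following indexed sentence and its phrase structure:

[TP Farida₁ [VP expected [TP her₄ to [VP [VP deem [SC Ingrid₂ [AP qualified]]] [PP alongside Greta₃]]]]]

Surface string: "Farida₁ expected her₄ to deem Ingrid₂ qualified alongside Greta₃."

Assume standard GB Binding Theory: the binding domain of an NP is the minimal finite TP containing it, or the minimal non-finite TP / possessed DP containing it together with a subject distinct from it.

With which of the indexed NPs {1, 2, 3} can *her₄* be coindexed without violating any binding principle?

*her* is a pronoun, so Principle B applies: it must be free in its binding domain.
Binding domain of *her₄*: the matrix TP, whose subject is Farida₁.
*Farida₁* c-commands the pronoun within its binding domain → coindexation would violate Principle B.
*Ingrid₂*: the pronoun c-commands this R-expression → coindexation would violate Principle C on *Ingrid₂*.
*Greta₃*: the pronoun c-commands this R-expression → coindexation would violate Principle C on *Greta₃*.

none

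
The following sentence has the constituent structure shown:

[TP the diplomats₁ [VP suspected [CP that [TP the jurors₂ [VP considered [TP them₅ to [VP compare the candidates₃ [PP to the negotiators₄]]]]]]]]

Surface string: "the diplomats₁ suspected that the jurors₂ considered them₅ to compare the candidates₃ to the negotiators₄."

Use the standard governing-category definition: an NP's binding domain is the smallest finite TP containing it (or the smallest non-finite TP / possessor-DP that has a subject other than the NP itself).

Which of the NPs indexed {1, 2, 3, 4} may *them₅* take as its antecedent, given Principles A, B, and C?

*them* is a pronoun, so Principle B applies: it must be free in its binding domain.
Binding domain of *them₅*: the embedded TP, whose subject is the jurors₂.
*the diplomats₁* c-commands the pronoun but from outside its binding domain, and is not c-commanded by it → coindexation permitted.
*the jurors₂* c-commands the pronoun within its binding domain → coindexation would violate Principle B.
*the candidates₃*: the pronoun c-commands this R-expression → coindexation would violate Principle C on *the candidates₃*.
*the negotiators₄*: the pronoun c-commands this R-expression → coindexation would violate Principle C on *the negotiators₄*.

{1}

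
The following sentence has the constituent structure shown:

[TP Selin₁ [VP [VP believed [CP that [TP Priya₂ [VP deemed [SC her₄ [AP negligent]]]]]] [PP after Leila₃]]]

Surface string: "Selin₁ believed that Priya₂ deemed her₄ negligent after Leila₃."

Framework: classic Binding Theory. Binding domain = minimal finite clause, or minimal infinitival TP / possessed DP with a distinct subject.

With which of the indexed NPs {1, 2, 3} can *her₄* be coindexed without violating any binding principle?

{1, 3}

*her* is a pronoun, so Principle B applies: it must be free in its binding domain.
Binding domain of *her₄*: the embedded TP, whose subject is Priya₂.
*Selin₁* c-commands the pronoun but from outside its binding domain, and is not c-commanded by it → coindexation permitted.
*Priya₂* c-commands the pronoun within its binding domain → coindexation would violate Principle B.
*Leila₃* and the pronoun do not c-command one another → neither Principle B nor Principle C is at stake; coindexation permitted.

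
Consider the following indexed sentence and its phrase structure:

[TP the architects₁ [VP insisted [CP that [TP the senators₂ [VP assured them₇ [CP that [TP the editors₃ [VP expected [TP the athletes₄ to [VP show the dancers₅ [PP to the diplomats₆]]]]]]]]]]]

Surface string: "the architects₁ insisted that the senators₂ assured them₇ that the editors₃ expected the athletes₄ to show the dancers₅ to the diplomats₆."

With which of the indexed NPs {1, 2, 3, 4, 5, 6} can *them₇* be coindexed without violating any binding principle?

{1}

*them* is a pronoun, so Principle B applies: it must be free in its binding domain.
Binding domain of *them₇*: the embedded TP, whose subject is the senators₂.
*the architects₁* c-commands the pronoun but from outside its binding domain, and is not c-commanded by it → coindexation permitted.
*the senators₂* c-commands the pronoun within its binding domain → coindexation would violate Principle B.
*the editors₃*: the pronoun c-commands this R-expression → coindexation would violate Principle C on *the editors₃*.
*the athletes₄*: the pronoun c-commands this R-expression → coindexation would violate Principle C on *the athletes₄*.
*the dancers₅*: the pronoun c-commands this R-expression → coindexation would violate Principle C on *the dancers₅*.
*the diplomats₆*: the pronoun c-commands this R-expression → coindexation would violate Principle C on *the diplomats₆*.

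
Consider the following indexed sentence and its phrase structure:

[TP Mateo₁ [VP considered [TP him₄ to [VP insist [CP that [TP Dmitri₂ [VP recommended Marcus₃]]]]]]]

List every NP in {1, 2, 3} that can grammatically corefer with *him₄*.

none

*him* is a pronoun, so Principle B applies: it must be free in its binding domain.
Binding domain of *him₄*: the matrix TP, whose subject is Mateo₁.
*Mateo₁* c-commands the pronoun within its binding domain → coindexation would violate Principle B.
*Dmitri₂*: the pronoun c-commands this R-expression → coindexation would violate Principle C on *Dmitri₂*.
*Marcus₃*: the pronoun c-commands this R-expression → coindexation would violate Principle C on *Marcus₃*.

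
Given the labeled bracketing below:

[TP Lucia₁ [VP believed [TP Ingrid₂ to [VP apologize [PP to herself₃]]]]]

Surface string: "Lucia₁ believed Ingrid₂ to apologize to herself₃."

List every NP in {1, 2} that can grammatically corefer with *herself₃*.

{2}

*herself* is an anaphor, so Principle A applies: it must be bound in its binding domain.
Binding domain of *herself₃*: the embedded TP, whose subject is Ingrid₂.
*Lucia₁* c-commands the anaphor but is outside its binding domain → cannot satisfy Principle A.
*Ingrid₂* c-commands the anaphor within its binding domain → licit binder.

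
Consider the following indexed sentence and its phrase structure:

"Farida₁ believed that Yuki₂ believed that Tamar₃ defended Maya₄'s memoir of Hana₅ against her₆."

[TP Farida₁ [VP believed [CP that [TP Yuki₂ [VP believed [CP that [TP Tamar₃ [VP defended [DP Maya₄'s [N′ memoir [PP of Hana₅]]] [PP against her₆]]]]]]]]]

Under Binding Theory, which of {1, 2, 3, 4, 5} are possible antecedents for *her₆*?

*her* is a pronoun, so Principle B applies: it must be free in its binding domain.
Binding domain of *her₆*: the embedded TP, whose subject is Tamar₃.
*Farida₁* c-commands the pronoun but from outside its binding domain, and is not c-commanded by it → coindexation permitted.
*Yuki₂* c-commands the pronoun but from outside its binding domain, and is not c-commanded by it → coindexation permitted.
*Tamar₃* c-commands the pronoun within its binding domain → coindexation would violate Principle B.
*Maya₄* and the pronoun do not c-command one another → neither Principle B nor Principle C is at stake; coindexation permitted.
*Hana₅* and the pronoun do not c-command one another → neither Principle B nor Principle C is at stake; coindexation permitted.

{1, 2, 4, 5}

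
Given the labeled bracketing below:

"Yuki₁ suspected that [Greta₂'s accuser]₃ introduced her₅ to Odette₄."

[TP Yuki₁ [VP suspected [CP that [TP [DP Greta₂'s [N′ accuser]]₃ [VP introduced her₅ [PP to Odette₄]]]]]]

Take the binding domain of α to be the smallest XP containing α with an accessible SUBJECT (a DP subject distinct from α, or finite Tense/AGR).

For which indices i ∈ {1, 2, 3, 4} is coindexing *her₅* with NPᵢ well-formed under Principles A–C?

{1, 2}

*her* is a pronoun, so Principle B applies: it must be free in its binding domain.
Binding domain of *her₅*: the embedded TP, whose subject is [Greta₂'s accuser]₃.
*Yuki₁* c-commands the pronoun but from outside its binding domain, and is not c-commanded by it → coindexation permitted.
*Greta₂* and the pronoun do not c-command one another → neither Principle B nor Principle C is at stake; coindexation permitted.
*[Greta₂'s accuser]₃* c-commands the pronoun within its binding domain → coindexation would violate Principle B.
*Odette₄*: the pronoun c-commands this R-expression → coindexation would violate Principle C on *Odette₄*.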